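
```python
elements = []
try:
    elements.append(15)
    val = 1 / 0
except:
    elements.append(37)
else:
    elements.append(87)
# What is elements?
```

Step-by-step execution trace:
1. try: `elements.append(15)` → elements = [15].
2. `val = 1 / 0` raises ZeroDivisionError.
3. bare `except` matches → `elements.append(37)` → elements = [15, 37].
4. `else` is skipped (an exception was raised).
Result: [15, 37]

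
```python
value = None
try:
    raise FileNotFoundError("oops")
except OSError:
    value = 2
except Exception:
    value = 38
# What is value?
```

Step-by-step execution trace:
1. `raise FileNotFoundError(...)` raises FileNotFoundError.
2. `except OSError` matches (FileNotFoundError is a subclass of OSError) → value = 2.
3. `except Exception` is not reached.
Result: 2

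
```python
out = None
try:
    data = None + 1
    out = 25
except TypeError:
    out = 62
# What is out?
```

Step-by-step execution trace:
1. `data = None + 1` raises TypeError.
2. `out = 25` is not reached.
3. `except TypeError` matches → out = 62.
Result: 62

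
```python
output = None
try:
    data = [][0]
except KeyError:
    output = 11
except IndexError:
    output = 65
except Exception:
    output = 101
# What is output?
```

Step-by-step execution trace:
1. `data = [][0]` raises IndexError.
2. `except KeyError` does not match IndexError; skipped.
3. `except IndexError` matches → output = 65.
4. Remaining except clauses are skipped.
Result: 65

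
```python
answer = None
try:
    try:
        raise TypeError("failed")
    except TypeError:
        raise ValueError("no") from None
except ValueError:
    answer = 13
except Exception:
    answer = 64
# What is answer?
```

Step-by-step execution trace:
1. Inner try raises TypeError; inner `except TypeError` catches it.
2. `raise ValueError(...) from None` raises ValueError (from None suppresses __context__, but the active exception is still ValueError).
3. Outer `except ValueError` matches → answer = 13.
4. `except Exception` is not reached.
Result: 13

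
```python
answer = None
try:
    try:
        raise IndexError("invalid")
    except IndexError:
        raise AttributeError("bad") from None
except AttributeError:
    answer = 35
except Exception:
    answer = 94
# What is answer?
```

Step-by-step execution trace:
1. Inner try raises IndexError; inner `except IndexError` catches it.
2. `raise AttributeError(...) from None` raises AttributeError (from None suppresses __context__, but the active exception is still AttributeError).
3. Outer `except AttributeError` matches → answer = 35.
4. `except Exception` is not reached.
Result: 35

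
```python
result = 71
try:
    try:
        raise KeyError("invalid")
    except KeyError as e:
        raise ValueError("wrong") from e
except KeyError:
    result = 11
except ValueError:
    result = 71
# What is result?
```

Step-by-step execution trace:
1. Inner try raises KeyError; inner `except KeyError as e` catches it.
2. `raise ValueError(...) from e` raises ValueError (KeyError is attached as __cause__, but only ValueError is active).
3. Outer `except KeyError` does not match ValueError; skipped.
4. Outer `except ValueError` matches → result = 71.
Result: 71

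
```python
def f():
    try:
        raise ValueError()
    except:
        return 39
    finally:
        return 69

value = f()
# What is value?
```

Step-by-step execution trace:
1. `f()` enters try: `raise ValueError()` raises ValueError.
2. bare `except` matches → `return 39` sets pending return value 39.
3. Before returning, `finally: return 69` runs and overrides the pending return.
4. f() returns 69 → value = 69.
Result: 69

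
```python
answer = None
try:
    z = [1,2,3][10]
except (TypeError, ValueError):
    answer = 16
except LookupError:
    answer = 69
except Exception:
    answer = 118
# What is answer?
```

Step-by-step execution trace:
1. `z = [1,2,3][10]` raises IndexError.
2. `except (TypeError, ValueError)` does not match IndexError; skipped.
3. `except LookupError` matches (IndexError is a subclass of LookupError) → answer = 69.
4. `except Exception` is not reached.
Result: 69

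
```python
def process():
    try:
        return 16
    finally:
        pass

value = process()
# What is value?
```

Step-by-step execution trace:
1. `process()` enters try: `return 16` sets pending return value 16.
2. Before returning, `finally: pass` runs (no effect).
3. process() returns 16 → value = 16.
Result: 16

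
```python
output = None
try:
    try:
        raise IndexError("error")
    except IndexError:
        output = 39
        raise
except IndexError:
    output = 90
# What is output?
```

Step-by-step execution trace:
1. Inner try: `raise IndexError("error")` raises IndexError.
2. Inner `except IndexError` matches → output = 39.
3. bare `raise` re-raises the same IndexError.
4. Outer `except IndexError` matches → output = 90.
Result: 90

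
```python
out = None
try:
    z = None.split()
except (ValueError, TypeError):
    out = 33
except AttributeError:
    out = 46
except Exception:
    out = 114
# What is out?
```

Step-by-step execution trace:
1. `z = None.split()` raises AttributeError.
2. `except (ValueError, TypeError)` does not match AttributeError; skipped.
3. `except AttributeError` matches (exact type match) → out = 46.
4. `except Exception` is not reached.
Result: 46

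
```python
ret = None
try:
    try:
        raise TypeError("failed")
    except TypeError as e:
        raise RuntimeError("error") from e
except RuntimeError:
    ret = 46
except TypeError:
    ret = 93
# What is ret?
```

Step-by-step execution trace:
1. Inner try raises TypeError; inner `except TypeError as e` catches it.
2. `raise RuntimeError(...) from e` raises RuntimeError (TypeError is attached as __cause__, but only RuntimeError is active).
3. Outer `except RuntimeError` matches → ret = 46.
4. `except TypeError` is not reached.
Result: 46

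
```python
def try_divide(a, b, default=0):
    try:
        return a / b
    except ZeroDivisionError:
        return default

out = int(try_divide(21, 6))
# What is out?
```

Step-by-step execution trace:
1. `try_divide(21, 6)` enters try: `return 21 / 6` → returns 3.5. No exception raised.
2. `except ZeroDivisionError` is skipped.
3. `int(3.5)` → 3 → out = 3.
Result: 3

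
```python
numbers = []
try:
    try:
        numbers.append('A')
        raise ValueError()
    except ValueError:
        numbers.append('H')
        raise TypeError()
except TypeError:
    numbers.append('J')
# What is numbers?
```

Step-by-step execution trace:
1. Inner try: `numbers.append('A')` → numbers = ['A'].
2. `raise ValueError()` raises ValueError.
3. Inner `except ValueError` matches → `numbers.append('H')` → numbers = ['A', 'H'].
4. `raise TypeError()` raises TypeError; propagates to outer try.
5. Outer `except TypeError` matches → `numbers.append('J')` → numbers = ['A', 'H', 'J'].
Result: ['A', 'H', 'J']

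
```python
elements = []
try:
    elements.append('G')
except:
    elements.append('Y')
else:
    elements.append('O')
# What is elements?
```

Step-by-step execution trace:
1. try: `elements.append('G')` → elements = ['G']. No exception raised.
2. `except` is skipped.
3. `else` runs (try completed without exception): `elements.append('O')` → elements = ['G', 'O'].
Result: ['G', 'O']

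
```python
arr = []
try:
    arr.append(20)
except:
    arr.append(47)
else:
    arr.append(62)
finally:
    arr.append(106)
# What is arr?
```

Step-by-step execution trace:
1. try: `arr.append(20)` → arr = [20]. No exception raised.
2. `except` is skipped.
3. `else` runs: `arr.append(62)` → arr = [20, 62].
4. `finally` always runs: `arr.append(106)` → arr = [20, 62, 106].
Result: [20, 62, 106]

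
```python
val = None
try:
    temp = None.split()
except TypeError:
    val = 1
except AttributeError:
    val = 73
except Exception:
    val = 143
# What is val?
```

Step-by-step execution trace:
1. `temp = None.split()` raises AttributeError.
2. `except TypeError` does not match AttributeError; skipped.
3. `except AttributeError` matches → val = 73.
4. Remaining except clauses are skipped.
Result: 73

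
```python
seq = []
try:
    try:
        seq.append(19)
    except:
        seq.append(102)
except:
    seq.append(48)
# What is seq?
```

Step-by-step execution trace:
1. Inner try: `seq.append(19)` → seq = [19]. No exception raised.
2. Inner `except` is skipped.
3. Inner try completes normally; outer `except` is skipped.
Result: [19]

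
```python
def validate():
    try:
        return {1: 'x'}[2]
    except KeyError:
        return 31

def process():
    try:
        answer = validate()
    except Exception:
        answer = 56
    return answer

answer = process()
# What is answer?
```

Step-by-step execution trace:
1. `process()` calls `validate()`.
2. In validate: `{1: 'x'}[2]` raises KeyError; `except KeyError` catches it → returns 31.
3. In process: `answer = validate()` → answer = 31. No exception reaches process.
4. `except Exception` is skipped; process returns 31.
5. answer = 31.
Result: 31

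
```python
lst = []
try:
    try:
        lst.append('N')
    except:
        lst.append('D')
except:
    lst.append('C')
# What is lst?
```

Step-by-step execution trace:
1. Inner try: `lst.append('N')` → lst = ['N']. No exception raised.
2. Inner `except` is skipped.
3. Inner try completes normally; outer `except` is skipped.
Result: ['N']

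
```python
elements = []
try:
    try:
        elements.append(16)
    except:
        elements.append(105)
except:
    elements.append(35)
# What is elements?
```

Step-by-step execution trace:
1. Inner try: `elements.append(16)` → elements = [16]. No exception raised.
2. Inner `except` is skipped.
3. Inner try completes normally; outer `except` is skipped.
Result: [16]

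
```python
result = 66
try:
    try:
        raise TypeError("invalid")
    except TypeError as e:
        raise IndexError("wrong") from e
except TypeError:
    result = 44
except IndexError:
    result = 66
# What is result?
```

Step-by-step execution trace:
1. Inner try raises TypeError; inner `except TypeError as e` catches it.
2. `raise IndexError(...) from e` raises IndexError (TypeError is attached as __cause__, but only IndexError is active).
3. Outer `except TypeError` does not match IndexError; skipped.
4. Outer `except IndexError` matches → result = 66.
Result: 66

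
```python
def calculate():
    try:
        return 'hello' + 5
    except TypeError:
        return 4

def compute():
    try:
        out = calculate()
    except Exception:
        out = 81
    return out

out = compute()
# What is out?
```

Step-by-step execution trace:
1. `compute()` calls `calculate()`.
2. In calculate: `'hello' + 5` raises TypeError; `except TypeError` catches it → returns 4.
3. In compute: `out = calculate()` → out = 4. No exception reaches compute.
4. `except Exception` is skipped; compute returns 4.
5. out = 4.
Result: 4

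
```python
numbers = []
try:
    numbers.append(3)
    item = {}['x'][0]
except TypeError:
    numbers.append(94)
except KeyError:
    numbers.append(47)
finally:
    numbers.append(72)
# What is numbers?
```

Step-by-step execution trace:
1. try: `numbers.append(3)` → numbers = [3].
2. `item = {}['x'][0]` raises KeyError.
3. `except TypeError` does not match KeyError; skipped.
4. `except KeyError` matches → `numbers.append(47)` → numbers = [3, 47].
5. finally always runs: `numbers.append(72)` → numbers = [3, 47, 72].
Result: [3, 47, 72]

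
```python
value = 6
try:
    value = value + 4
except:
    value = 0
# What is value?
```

Step-by-step execution trace:
1. value starts at 6.
2. try: `value = value + 4` → value = 10. No exception raised.
3. `except` is skipped.
Result: 10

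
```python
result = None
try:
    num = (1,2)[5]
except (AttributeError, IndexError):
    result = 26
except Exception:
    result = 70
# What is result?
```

Step-by-step execution trace:
1. `num = (1,2)[5]` raises IndexError.
2. `except (AttributeError, IndexError)` matches (IndexError is in the tuple) → result = 26.
3. `except Exception` is not reached.
Result: 26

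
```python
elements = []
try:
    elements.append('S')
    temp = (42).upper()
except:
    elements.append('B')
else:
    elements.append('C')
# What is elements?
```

Step-by-step execution trace:
1. try: `elements.append('S')` → elements = ['S'].
2. `temp = (42).upper()` raises AttributeError.
3. bare `except` matches → `elements.append('B')` → elements = ['S', 'B'].
4. `else` is skipped (an exception was raised).
Result: ['S', 'B']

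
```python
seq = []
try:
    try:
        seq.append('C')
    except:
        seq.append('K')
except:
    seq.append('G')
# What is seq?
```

Step-by-step execution trace:
1. Inner try: `seq.append('C')` → seq = ['C']. No exception raised.
2. Inner `except` is skipped.
3. Inner try completes normally; outer `except` is skipped.
Result: ['C']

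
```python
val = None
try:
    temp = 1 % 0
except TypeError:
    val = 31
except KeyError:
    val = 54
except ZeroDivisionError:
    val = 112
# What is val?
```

Step-by-step execution trace:
1. `temp = 1 % 0` raises ZeroDivisionError.
2. `except TypeError` does not match ZeroDivisionError; skipped.
3. `except KeyError` does not match ZeroDivisionError; skipped.
4. `except ZeroDivisionError` matches → val = 112.
Result: 112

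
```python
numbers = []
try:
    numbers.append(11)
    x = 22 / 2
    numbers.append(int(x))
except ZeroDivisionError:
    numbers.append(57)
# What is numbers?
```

Step-by-step execution trace:
1. try: `numbers.append(11)` → numbers = [11].
2. `x = 22 / 2` → x = 11.0. No exception raised.
3. `numbers.append(int(x))` → numbers = [11, 11].
4. `except ZeroDivisionError` is skipped (no exception was raised).
Result: [11, 11]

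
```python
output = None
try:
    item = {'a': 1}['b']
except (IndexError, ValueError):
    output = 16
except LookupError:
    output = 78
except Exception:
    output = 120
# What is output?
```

Step-by-step execution trace:
1. `item = {'a': 1}['b']` raises KeyError.
2. `except (IndexError, ValueError)` does not match KeyError; skipped.
3. `except LookupError` matches (KeyError is a subclass of LookupError) → output = 78.
4. `except Exception` is not reached.
Result: 78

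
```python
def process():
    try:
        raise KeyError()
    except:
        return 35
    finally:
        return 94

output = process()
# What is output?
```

Step-by-step execution trace:
1. `process()` enters try: `raise KeyError()` raises KeyError.
2. bare `except` matches → `return 35` sets pending return value 35.
3. Before returning, `finally: return 94` runs and overrides the pending return.
4. process() returns 94 → output = 94.
Result: 94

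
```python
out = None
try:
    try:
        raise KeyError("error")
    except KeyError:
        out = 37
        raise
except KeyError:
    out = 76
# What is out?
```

Step-by-step execution trace:
1. Inner try: `raise KeyError("error")` raises KeyError.
2. Inner `except KeyError` matches → out = 37.
3. bare `raise` re-raises the same KeyError.
4. Outer `except KeyError` matches → out = 76.
Result: 76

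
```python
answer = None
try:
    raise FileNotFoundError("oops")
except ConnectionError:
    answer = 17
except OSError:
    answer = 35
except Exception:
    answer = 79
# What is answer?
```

Step-by-step execution trace:
1. `raise FileNotFoundError(...)` raises FileNotFoundError.
2. `except ConnectionError` does not match (FileNotFoundError is not a subclass of ConnectionError); skipped.
3. `except OSError` matches (FileNotFoundError is a subclass of OSError) → answer = 35.
4. `except Exception` is not reached.
Result: 35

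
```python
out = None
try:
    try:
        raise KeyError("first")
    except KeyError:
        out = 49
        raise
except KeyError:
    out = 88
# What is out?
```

Step-by-step execution trace:
1. Inner try: `raise KeyError("first")` raises KeyError.
2. Inner `except KeyError` matches → out = 49.
3. bare `raise` re-raises the same KeyError.
4. Outer `except KeyError` matches → out = 88.
Result: 88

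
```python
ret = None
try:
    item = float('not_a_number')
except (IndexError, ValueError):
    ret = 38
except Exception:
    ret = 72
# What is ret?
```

Step-by-step execution trace:
1. `item = float('not_a_number')` raises ValueError.
2. `except (IndexError, ValueError)` matches (ValueError is in the tuple) → ret = 38.
3. `except Exception` is not reached.
Result: 38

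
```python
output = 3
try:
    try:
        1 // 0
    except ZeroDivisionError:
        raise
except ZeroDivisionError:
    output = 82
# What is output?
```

Step-by-step execution trace:
1. Inner try: `1 // 0` raises ZeroDivisionError.
2. Inner `except ZeroDivisionError` matches; bare `raise` re-raises the same ZeroDivisionError.
3. Outer `except ZeroDivisionError` matches → output = 82.
Result: 82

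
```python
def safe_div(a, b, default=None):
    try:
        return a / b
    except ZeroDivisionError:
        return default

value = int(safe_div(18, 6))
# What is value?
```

Step-by-step execution trace:
1. `safe_div(18, 6)` enters try: `return 18 / 6` → returns 3.0. No exception raised.
2. `except ZeroDivisionError` is skipped.
3. `int(3.0)` → 3 → value = 3.
Result: 3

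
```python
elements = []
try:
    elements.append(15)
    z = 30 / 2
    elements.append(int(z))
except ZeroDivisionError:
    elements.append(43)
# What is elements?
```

Step-by-step execution trace:
1. try: `elements.append(15)` → elements = [15].
2. `z = 30 / 2` → z = 15.0. No exception raised.
3. `elements.append(int(z))` → elements = [15, 15].
4. `except ZeroDivisionError` is skipped (no exception was raised).
Result: [15, 15]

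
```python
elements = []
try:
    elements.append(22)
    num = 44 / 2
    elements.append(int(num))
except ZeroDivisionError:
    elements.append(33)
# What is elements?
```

Step-by-step execution trace:
1. try: `elements.append(22)` → elements = [22].
2. `num = 44 / 2` → num = 22.0. No exception raised.
3. `elements.append(int(num))` → elements = [22, 22].
4. `except ZeroDivisionError` is skipped (no exception was raised).
Result: [22, 22]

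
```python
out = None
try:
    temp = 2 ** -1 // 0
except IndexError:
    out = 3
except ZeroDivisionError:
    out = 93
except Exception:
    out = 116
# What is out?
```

Step-by-step execution trace:
1. `temp = 2 ** -1 // 0` raises ZeroDivisionError.
2. `except IndexError` does not match ZeroDivisionError; skipped.
3. `except ZeroDivisionError` matches → out = 93.
4. Remaining except clauses are skipped.
Result: 93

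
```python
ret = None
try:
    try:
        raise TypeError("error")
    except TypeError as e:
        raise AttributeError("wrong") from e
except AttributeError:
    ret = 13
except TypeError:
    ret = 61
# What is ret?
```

Step-by-step execution trace:
1. Inner try raises TypeError; inner `except TypeError as e` catches it.
2. `raise AttributeError(...) from e` raises AttributeError (TypeError is attached as __cause__, but only AttributeError is active).
3. Outer `except AttributeError` matches → ret = 13.
4. `except TypeError` is not reached.
Result: 13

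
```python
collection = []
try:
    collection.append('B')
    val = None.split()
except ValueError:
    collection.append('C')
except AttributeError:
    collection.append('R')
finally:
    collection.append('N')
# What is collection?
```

Step-by-step execution trace:
1. try: `collection.append('B')` → collection = ['B'].
2. `val = None.split()` raises AttributeError.
3. `except ValueError` does not match AttributeError; skipped.
4. `except AttributeError` matches → `collection.append('R')` → collection = ['B', 'R'].
5. finally always runs: `collection.append('N')` → collection = ['B', 'R', 'N'].
Result: ['B', 'R', 'N']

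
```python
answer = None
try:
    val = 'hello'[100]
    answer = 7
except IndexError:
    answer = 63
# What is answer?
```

Step-by-step execution trace:
1. `val = 'hello'[100]` raises IndexError.
2. `answer = 7` is not reached.
3. `except IndexError` matches → answer = 63.
Result: 63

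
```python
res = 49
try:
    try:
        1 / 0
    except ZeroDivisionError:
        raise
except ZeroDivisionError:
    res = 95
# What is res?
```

Step-by-step execution trace:
1. Inner try: `1 / 0` raises ZeroDivisionError.
2. Inner `except ZeroDivisionError` matches; bare `raise` re-raises the same ZeroDivisionError.
3. Outer `except ZeroDivisionError` matches → res = 95.
Result: 95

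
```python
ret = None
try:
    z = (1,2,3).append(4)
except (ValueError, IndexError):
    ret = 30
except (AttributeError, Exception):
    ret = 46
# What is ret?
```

Step-by-step execution trace:
1. `z = (1,2,3).append(4)` raises AttributeError.
2. `except (ValueError, IndexError)` does not match AttributeError; skipped.
3. `except (AttributeError, Exception)` matches (AttributeError is in the tuple) → ret = 46.
Result: 46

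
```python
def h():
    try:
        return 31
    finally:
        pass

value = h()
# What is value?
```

Step-by-step execution trace:
1. `h()` enters try: `return 31` sets pending return value 31.
2. Before returning, `finally: pass` runs (no effect).
3. h() returns 31 → value = 31.
Result: 31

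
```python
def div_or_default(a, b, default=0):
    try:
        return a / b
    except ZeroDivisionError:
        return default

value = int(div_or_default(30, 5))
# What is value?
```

Step-by-step execution trace:
1. `div_or_default(30, 5)` enters try: `return 30 / 5` → returns 6.0. No exception raised.
2. `except ZeroDivisionError` is skipped.
3. `int(6.0)` → 6 → value = 6.
Result: 6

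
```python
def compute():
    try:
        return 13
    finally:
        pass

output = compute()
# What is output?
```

Step-by-step execution trace:
1. `compute()` enters try: `return 13` sets pending return value 13.
2. Before returning, `finally: pass` runs (no effect).
3. compute() returns 13 → output = 13.
Result: 13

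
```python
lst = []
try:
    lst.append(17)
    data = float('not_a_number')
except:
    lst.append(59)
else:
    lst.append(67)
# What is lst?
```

Step-by-step execution trace:
1. try: `lst.append(17)` → lst = [17].
2. `data = float('not_a_number')` raises ValueError.
3. bare `except` matches → `lst.append(59)` → lst = [17, 59].
4. `else` is skipped (an exception was raised).
Result: [17, 59]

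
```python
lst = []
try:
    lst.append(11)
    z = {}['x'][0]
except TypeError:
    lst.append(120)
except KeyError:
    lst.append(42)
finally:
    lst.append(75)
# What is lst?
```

Step-by-step execution trace:
1. try: `lst.append(11)` → lst = [11].
2. `z = {}['x'][0]` raises KeyError.
3. `except TypeError` does not match KeyError; skipped.
4. `except KeyError` matches → `lst.append(42)` → lst = [11, 42].
5. finally always runs: `lst.append(75)` → lst = [11, 42, 75].
Result: [11, 42, 75]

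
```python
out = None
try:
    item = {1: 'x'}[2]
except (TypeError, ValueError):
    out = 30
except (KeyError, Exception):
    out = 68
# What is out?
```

Step-by-step execution trace:
1. `item = {1: 'x'}[2]` raises KeyError.
2. `except (TypeError, ValueError)` does not match KeyError; skipped.
3. `except (KeyError, Exception)` matches (KeyError is in the tuple) → out = 68.
Result: 68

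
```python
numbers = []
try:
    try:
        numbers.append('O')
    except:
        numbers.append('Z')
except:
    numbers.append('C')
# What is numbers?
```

Step-by-step execution trace:
1. Inner try: `numbers.append('O')` → numbers = ['O']. No exception raised.
2. Inner `except` is skipped.
3. Inner try completes normally; outer `except` is skipped.
Result: ['O']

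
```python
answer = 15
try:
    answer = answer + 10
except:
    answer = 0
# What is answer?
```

Step-by-step execution trace:
1. answer starts at 15.
2. try: `answer = answer + 10` → answer = 25. No exception raised.
3. `except` is skipped.
Result: 25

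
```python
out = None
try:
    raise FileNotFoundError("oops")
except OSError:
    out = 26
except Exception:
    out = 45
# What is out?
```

Step-by-step execution trace:
1. `raise FileNotFoundError(...)` raises FileNotFoundError.
2. `except OSError` matches (FileNotFoundError is a subclass of OSError) → out = 26.
3. `except Exception` is not reached.
Result: 26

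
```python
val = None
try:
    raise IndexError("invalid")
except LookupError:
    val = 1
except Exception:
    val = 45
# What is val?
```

Step-by-step execution trace:
1. `raise IndexError(...)` raises IndexError.
2. `except LookupError` matches (IndexError is a subclass of LookupError) → val = 1.
3. `except Exception` is not reached.
Result: 1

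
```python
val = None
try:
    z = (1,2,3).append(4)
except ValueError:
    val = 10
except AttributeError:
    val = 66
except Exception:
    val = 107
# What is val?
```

Step-by-step execution trace:
1. `z = (1,2,3).append(4)` raises AttributeError.
2. `except ValueError` does not match AttributeError; skipped.
3. `except AttributeError` matches → val = 66.
4. Remaining except clauses are skipped.
Result: 66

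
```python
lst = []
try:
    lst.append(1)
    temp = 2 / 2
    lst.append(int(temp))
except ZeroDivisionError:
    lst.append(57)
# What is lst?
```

Step-by-step execution trace:
1. try: `lst.append(1)` → lst = [1].
2. `temp = 2 / 2` → temp = 1.0. No exception raised.
3. `lst.append(int(temp))` → lst = [1, 1].
4. `except ZeroDivisionError` is skipped (no exception was raised).
Result: [1, 1]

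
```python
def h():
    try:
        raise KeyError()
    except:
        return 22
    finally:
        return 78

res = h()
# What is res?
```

Step-by-step execution trace:
1. `h()` enters try: `raise KeyError()` raises KeyError.
2. bare `except` matches → `return 22` sets pending return value 22.
3. Before returning, `finally: return 78` runs and overrides the pending return.
4. h() returns 78 → res = 78.
Result: 78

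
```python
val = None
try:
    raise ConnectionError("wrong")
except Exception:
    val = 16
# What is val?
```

Step-by-step execution trace:
1. `raise ConnectionError(...)` raises ConnectionError.
2. `except Exception` matches (ConnectionError is a subclass of Exception) → val = 16.
Result: 16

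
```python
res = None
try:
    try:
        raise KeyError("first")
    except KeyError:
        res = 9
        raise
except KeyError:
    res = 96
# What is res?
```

Step-by-step execution trace:
1. Inner try: `raise KeyError("first")` raises KeyError.
2. Inner `except KeyError` matches → res = 9.
3. bare `raise` re-raises the same KeyError.
4. Outer `except KeyError` matches → res = 96.
Result: 96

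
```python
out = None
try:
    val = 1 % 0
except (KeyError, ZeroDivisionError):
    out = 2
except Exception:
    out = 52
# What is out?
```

Step-by-step execution trace:
1. `val = 1 % 0` raises ZeroDivisionError.
2. `except (KeyError, ZeroDivisionError)` matches (ZeroDivisionError is in the tuple) → out = 2.
3. `except Exception` is not reached.
Result: 2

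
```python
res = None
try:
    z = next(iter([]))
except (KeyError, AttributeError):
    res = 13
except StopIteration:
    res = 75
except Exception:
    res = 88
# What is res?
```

Step-by-step execution trace:
1. `z = next(iter([]))` raises StopIteration.
2. `except (KeyError, AttributeError)` does not match StopIteration; skipped.
3. `except StopIteration` matches (exact type match) → res = 75.
4. `except Exception` is not reached.
Result: 75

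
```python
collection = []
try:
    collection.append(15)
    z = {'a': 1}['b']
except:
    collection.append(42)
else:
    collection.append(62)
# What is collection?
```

Step-by-step execution trace:
1. try: `collection.append(15)` → collection = [15].
2. `z = {'a': 1}['b']` raises KeyError.
3. bare `except` matches → `collection.append(42)` → collection = [15, 42].
4. `else` is skipped (an exception was raised).
Result: [15, 42]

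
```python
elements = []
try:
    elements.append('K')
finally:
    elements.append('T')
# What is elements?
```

Step-by-step execution trace:
1. try: `elements.append('K')` → elements = ['K'].
2. The try body completes without raising.
3. finally always runs: `elements.append('T')` → elements = ['K', 'T'].
Result: ['K', 'T']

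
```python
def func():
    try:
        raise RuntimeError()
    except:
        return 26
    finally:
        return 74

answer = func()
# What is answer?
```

Step-by-step execution trace:
1. `func()` enters try: `raise RuntimeError()` raises RuntimeError.
2. bare `except` matches → `return 26` sets pending return value 26.
3. Before returning, `finally: return 74` runs and overrides the pending return.
4. func() returns 74 → answer = 74.
Result: 74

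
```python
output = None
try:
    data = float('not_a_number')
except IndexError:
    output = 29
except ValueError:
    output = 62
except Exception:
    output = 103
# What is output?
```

Step-by-step execution trace:
1. `data = float('not_a_number')` raises ValueError.
2. `except IndexError` does not match ValueError; skipped.
3. `except ValueError` matches → output = 62.
4. Remaining except clauses are skipped.
Result: 62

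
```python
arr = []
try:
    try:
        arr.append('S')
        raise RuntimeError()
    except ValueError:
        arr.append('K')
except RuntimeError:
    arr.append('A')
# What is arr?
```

Step-by-step execution trace:
1. Inner try: `arr.append('S')` → arr = ['S'].
2. `raise RuntimeError()` raises RuntimeError.
3. Inner `except ValueError` does not match RuntimeError; exception propagates to outer try.
4. Outer `except RuntimeError` matches → `arr.append('A')` → arr = ['S', 'A'].
Result: ['S', 'A']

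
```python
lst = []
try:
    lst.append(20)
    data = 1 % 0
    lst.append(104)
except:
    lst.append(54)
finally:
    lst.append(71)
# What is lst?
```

Step-by-step execution trace:
1. try: `lst.append(20)` → lst = [20].
2. `data = 1 % 0` raises ZeroDivisionError; `lst.append(104)` is not reached.
3. bare `except` matches → `lst.append(54)` → lst = [20, 54].
4. finally always runs: `lst.append(71)` → lst = [20, 54, 71].
Result: [20, 54, 71]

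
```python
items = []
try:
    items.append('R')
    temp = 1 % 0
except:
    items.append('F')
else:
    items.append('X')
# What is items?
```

Step-by-step execution trace:
1. try: `items.append('R')` → items = ['R'].
2. `temp = 1 % 0` raises ZeroDivisionError.
3. bare `except` matches → `items.append('F')` → items = ['R', 'F'].
4. `else` is skipped (an exception was raised).
Result: ['R', 'F']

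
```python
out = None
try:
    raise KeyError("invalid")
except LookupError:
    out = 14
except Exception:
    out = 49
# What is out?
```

Step-by-step execution trace:
1. `raise KeyError(...)` raises KeyError.
2. `except LookupError` matches (KeyError is a subclass of LookupError) → out = 14.
3. `except Exception` is not reached.
Result: 14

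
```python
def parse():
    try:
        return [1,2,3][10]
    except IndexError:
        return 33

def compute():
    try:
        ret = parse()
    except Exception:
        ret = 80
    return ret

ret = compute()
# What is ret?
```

Step-by-step execution trace:
1. `compute()` calls `parse()`.
2. In parse: `[1,2,3][10]` raises IndexError; `except IndexError` catches it → returns 33.
3. In compute: `ret = parse()` → ret = 33. No exception reaches compute.
4. `except Exception` is skipped; compute returns 33.
5. ret = 33.
Result: 33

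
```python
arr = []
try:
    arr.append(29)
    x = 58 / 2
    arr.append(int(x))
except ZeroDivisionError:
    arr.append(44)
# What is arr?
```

Step-by-step execution trace:
1. try: `arr.append(29)` → arr = [29].
2. `x = 58 / 2` → x = 29.0. No exception raised.
3. `arr.append(int(x))` → arr = [29, 29].
4. `except ZeroDivisionError` is skipped (no exception was raised).
Result: [29, 29]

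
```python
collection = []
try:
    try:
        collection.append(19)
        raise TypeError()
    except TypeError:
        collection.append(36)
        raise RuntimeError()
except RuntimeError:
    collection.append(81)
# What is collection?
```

Step-by-step execution trace:
1. Inner try: `collection.append(19)` → collection = [19].
2. `raise TypeError()` raises TypeError.
3. Inner `except TypeError` matches → `collection.append(36)` → collection = [19, 36].
4. `raise RuntimeError()` raises RuntimeError; propagates to outer try.
5. Outer `except RuntimeError` matches → `collection.append(81)` → collection = [19, 36, 81].
Result: [19, 36, 81]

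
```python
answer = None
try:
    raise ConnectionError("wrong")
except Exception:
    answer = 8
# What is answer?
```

Step-by-step execution trace:
1. `raise ConnectionError(...)` raises ConnectionError.
2. `except Exception` matches (ConnectionError is a subclass of Exception) → answer = 8.
Result: 8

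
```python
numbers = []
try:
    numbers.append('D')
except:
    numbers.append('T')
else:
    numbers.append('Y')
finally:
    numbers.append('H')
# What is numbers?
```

Step-by-step execution trace:
1. try: `numbers.append('D')` → numbers = ['D']. No exception raised.
2. `except` is skipped.
3. `else` runs: `numbers.append('Y')` → numbers = ['D', 'Y'].
4. `finally` always runs: `numbers.append('H')` → numbers = ['D', 'Y', 'H'].
Result: ['D', 'Y', 'H']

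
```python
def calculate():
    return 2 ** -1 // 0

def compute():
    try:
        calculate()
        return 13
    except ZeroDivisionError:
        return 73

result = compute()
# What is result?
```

Step-by-step execution trace:
1. `compute()` calls `calculate()`.
2. `calculate()` evaluates `2 ** -1 // 0`, which raises ZeroDivisionError; it propagates to the caller.
3. `return 13` is not reached.
4. `except ZeroDivisionError` in compute matches → returns 73.
5. result = 73.
Result: 73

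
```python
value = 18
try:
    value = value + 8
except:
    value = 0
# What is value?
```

Step-by-step execution trace:
1. value starts at 18.
2. try: `value = value + 8` → value = 26. No exception raised.
3. `except` is skipped.
Result: 26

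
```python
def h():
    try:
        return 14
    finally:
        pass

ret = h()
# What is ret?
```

Step-by-step execution trace:
1. `h()` enters try: `return 14` sets pending return value 14.
2. Before returning, `finally: pass` runs (no effect).
3. h() returns 14 → ret = 14.
Result: 14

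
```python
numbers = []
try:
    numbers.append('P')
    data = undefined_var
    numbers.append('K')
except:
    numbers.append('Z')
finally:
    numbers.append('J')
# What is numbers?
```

Step-by-step execution trace:
1. try: `numbers.append('P')` → numbers = ['P'].
2. `data = undefined_var` raises NameError; `numbers.append('K')` is not reached.
3. bare `except` matches → `numbers.append('Z')` → numbers = ['P', 'Z'].
4. finally always runs: `numbers.append('J')` → numbers = ['P', 'Z', 'J'].
Result: ['P', 'Z', 'J']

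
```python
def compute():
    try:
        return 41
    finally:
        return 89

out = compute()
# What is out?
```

Step-by-step execution trace:
1. `compute()` enters try: `return 41` sets pending return value 41.
2. Before returning, `finally: return 89` runs and overrides the pending return.
3. compute() returns 89 → out = 89.
Result: 89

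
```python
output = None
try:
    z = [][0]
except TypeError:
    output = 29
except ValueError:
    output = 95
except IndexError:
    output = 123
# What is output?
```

Step-by-step execution trace:
1. `z = [][0]` raises IndexError.
2. `except TypeError` does not match IndexError; skipped.
3. `except ValueError` does not match IndexError; skipped.
4. `except IndexError` matches → output = 123.
Result: 123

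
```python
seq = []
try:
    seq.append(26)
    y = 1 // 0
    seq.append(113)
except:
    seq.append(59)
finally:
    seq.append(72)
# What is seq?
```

Step-by-step execution trace:
1. try: `seq.append(26)` → seq = [26].
2. `y = 1 // 0` raises ZeroDivisionError; `seq.append(113)` is not reached.
3. bare `except` matches → `seq.append(59)` → seq = [26, 59].
4. finally always runs: `seq.append(72)` → seq = [26, 59, 72].
Result: [26, 59, 72]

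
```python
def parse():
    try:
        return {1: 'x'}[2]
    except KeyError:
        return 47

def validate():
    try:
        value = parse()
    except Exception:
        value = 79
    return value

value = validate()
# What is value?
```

Step-by-step execution trace:
1. `validate()` calls `parse()`.
2. In parse: `{1: 'x'}[2]` raises KeyError; `except KeyError` catches it → returns 47.
3. In validate: `value = parse()` → value = 47. No exception reaches validate.
4. `except Exception` is skipped; validate returns 47.
5. value = 47.
Result: 47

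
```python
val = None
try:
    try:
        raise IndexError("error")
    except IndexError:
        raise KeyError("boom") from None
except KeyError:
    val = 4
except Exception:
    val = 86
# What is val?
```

Step-by-step execution trace:
1. Inner try raises IndexError; inner `except IndexError` catches it.
2. `raise KeyError(...) from None` raises KeyError (from None suppresses __context__, but the active exception is still KeyError).
3. Outer `except KeyError` matches → val = 4.
4. `except Exception` is not reached.
Result: 4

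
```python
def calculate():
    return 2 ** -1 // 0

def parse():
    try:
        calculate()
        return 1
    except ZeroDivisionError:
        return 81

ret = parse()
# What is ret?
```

Step-by-step execution trace:
1. `parse()` calls `calculate()`.
2. `calculate()` evaluates `2 ** -1 // 0`, which raises ZeroDivisionError; it propagates to the caller.
3. `return 1` is not reached.
4. `except ZeroDivisionError` in parse matches → returns 81.
5. ret = 81.
Result: 81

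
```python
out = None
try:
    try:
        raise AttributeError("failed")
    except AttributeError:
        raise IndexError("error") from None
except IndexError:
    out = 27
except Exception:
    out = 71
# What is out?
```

Step-by-step execution trace:
1. Inner try raises AttributeError; inner `except AttributeError` catches it.
2. `raise IndexError(...) from None` raises IndexError (from None suppresses __context__, but the active exception is still IndexError).
3. Outer `except IndexError` matches → out = 27.
4. `except Exception` is not reached.
Result: 27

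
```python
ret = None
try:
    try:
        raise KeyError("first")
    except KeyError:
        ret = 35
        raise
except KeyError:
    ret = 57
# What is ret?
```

Step-by-step execution trace:
1. Inner try: `raise KeyError("first")` raises KeyError.
2. Inner `except KeyError` matches → ret = 35.
3. bare `raise` re-raises the same KeyError.
4. Outer `except KeyError` matches → ret = 57.
Result: 57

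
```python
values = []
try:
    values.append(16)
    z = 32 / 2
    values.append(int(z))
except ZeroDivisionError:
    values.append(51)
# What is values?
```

Step-by-step execution trace:
1. try: `values.append(16)` → values = [16].
2. `z = 32 / 2` → z = 16.0. No exception raised.
3. `values.append(int(z))` → values = [16, 16].
4. `except ZeroDivisionError` is skipped (no exception was raised).
Result: [16, 16]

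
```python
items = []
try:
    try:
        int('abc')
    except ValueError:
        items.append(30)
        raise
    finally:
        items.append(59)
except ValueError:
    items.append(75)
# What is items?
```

Step-by-step execution trace:
1. Inner try: `int('abc')` raises ValueError.
2. Inner `except ValueError` matches → `items.append(30)` → items = [30].
3. bare `raise` re-raises ValueError.
4. Inner `finally` runs during unwinding: `items.append(59)` → items = [30, 59].
5. Outer `except ValueError` matches → `items.append(75)` → items = [30, 59, 75].
Result: [30, 59, 75]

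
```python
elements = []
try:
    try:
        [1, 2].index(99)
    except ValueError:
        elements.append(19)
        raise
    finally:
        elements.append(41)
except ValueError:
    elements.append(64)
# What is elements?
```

Step-by-step execution trace:
1. Inner try: `[1, 2].index(99)` raises ValueError.
2. Inner `except ValueError` matches → `elements.append(19)` → elements = [19].
3. bare `raise` re-raises ValueError.
4. Inner `finally` runs during unwinding: `elements.append(41)` → elements = [19, 41].
5. Outer `except ValueError` matches → `elements.append(64)` → elements = [19, 41, 64].
Result: [19, 41, 64]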